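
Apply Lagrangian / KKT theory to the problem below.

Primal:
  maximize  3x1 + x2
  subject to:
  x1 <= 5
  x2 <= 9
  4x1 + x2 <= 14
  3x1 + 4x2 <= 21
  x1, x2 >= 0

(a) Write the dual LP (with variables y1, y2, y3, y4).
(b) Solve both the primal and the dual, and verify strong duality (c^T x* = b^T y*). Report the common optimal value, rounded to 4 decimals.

The standard primal-dual pair for 'max c^T x s.t. A x <= b, x >= 0' is:
  Dual:  min b^T y  s.t.  A^T y >= c,  y >= 0.

So the dual LP is:
  minimize  5y1 + 9y2 + 14y3 + 21y4
  subject to:
    y1 + 4y3 + 3y4 >= 3
    y2 + y3 + 4y4 >= 1
    y1, y2, y3, y4 >= 0

Solving the primal: x* = (2.6923, 3.2308).
  primal value c^T x* = 11.3077.
Solving the dual: y* = (0, 0, 0.6923, 0.0769).
  dual value b^T y* = 11.3077.
Strong duality: c^T x* = b^T y*. Confirmed.

11.3077


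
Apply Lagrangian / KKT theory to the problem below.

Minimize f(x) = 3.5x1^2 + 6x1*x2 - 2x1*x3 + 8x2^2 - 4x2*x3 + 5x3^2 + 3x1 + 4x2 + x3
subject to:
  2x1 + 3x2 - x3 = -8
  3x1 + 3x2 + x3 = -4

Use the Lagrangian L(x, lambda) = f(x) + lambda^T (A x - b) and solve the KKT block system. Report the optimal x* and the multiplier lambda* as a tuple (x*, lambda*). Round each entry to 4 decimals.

Form the Lagrangian:
  L(x, lambda) = (1/2) x^T Q x + c^T x + lambda^T (A x - b)
Stationarity (grad_x L = 0): Q x + c + A^T lambda = 0.
Primal feasibility: A x = b.

This gives the KKT block system:
  [ Q   A^T ] [ x     ]   [-c ]
  [ A    0  ] [ lambda ] = [ b ]

Solving the linear system:
  x*      = (-0.2695, -1.7754, 2.1347)
  lambda* = (20.7545, -9.2335)
  f(x*)   = 61.6632

x* = (-0.2695, -1.7754, 2.1347), lambda* = (20.7545, -9.2335)


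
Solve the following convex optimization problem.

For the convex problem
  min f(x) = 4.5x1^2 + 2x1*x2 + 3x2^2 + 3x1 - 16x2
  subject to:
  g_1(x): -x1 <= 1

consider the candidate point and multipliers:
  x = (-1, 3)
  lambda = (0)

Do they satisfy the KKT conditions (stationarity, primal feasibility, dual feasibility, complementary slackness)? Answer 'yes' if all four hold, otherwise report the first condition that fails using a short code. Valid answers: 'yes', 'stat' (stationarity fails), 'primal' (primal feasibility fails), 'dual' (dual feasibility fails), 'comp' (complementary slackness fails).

Gradient of f: grad f(x) = Q x + c = (0, 0)
Constraint values g_i(x) = a_i^T x - b_i:
  g_1((-1, 3)) = 0
Stationarity residual: grad f(x) + sum_i lambda_i a_i = (0, 0)
  -> stationarity OK
Primal feasibility (all g_i <= 0): OK
Dual feasibility (all lambda_i >= 0): OK
Complementary slackness (lambda_i * g_i(x) = 0 for all i): OK

Verdict: yes, KKT holds.

yes


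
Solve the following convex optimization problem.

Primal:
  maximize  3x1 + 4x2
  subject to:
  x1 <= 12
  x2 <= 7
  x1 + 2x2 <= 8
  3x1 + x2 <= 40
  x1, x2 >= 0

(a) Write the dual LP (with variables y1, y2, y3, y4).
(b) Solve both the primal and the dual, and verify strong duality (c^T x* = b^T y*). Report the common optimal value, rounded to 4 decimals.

The standard primal-dual pair for 'max c^T x s.t. A x <= b, x >= 0' is:
  Dual:  min b^T y  s.t.  A^T y >= c,  y >= 0.

So the dual LP is:
  minimize  12y1 + 7y2 + 8y3 + 40y4
  subject to:
    y1 + y3 + 3y4 >= 3
    y2 + 2y3 + y4 >= 4
    y1, y2, y3, y4 >= 0

Solving the primal: x* = (8, 0).
  primal value c^T x* = 24.
Solving the dual: y* = (0, 0, 3, 0).
  dual value b^T y* = 24.
Strong duality: c^T x* = b^T y*. Confirmed.

24


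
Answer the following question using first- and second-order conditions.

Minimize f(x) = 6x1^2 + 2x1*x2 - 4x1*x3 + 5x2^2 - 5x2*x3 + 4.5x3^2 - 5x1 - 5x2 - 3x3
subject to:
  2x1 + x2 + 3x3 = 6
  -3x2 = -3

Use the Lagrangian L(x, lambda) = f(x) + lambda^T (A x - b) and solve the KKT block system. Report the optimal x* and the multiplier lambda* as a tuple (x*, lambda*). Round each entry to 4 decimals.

Form the Lagrangian:
  L(x, lambda) = (1/2) x^T Q x + c^T x + lambda^T (A x - b)
Stationarity (grad_x L = 0): Q x + c + A^T lambda = 0.
Primal feasibility: A x = b.

This gives the KKT block system:
  [ Q   A^T ] [ x     ]   [-c ]
  [ A    0  ] [ lambda ] = [ b ]

Solving the linear system:
  x*      = (0.6719, 1, 1.2188)
  lambda* = (-0.0938, 0.0521)
  f(x*)   = -5.6484

x* = (0.6719, 1, 1.2188), lambda* = (-0.0938, 0.0521)


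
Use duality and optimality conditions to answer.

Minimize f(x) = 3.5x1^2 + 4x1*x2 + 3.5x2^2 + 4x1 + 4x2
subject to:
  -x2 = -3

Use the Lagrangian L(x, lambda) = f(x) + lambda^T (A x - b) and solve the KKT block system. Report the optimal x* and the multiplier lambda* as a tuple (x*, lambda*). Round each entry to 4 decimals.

Form the Lagrangian:
  L(x, lambda) = (1/2) x^T Q x + c^T x + lambda^T (A x - b)
Stationarity (grad_x L = 0): Q x + c + A^T lambda = 0.
Primal feasibility: A x = b.

This gives the KKT block system:
  [ Q   A^T ] [ x     ]   [-c ]
  [ A    0  ] [ lambda ] = [ b ]

Solving the linear system:
  x*      = (-2.2857, 3)
  lambda* = (15.8571)
  f(x*)   = 25.2143

x* = (-2.2857, 3), lambda* = (15.8571)


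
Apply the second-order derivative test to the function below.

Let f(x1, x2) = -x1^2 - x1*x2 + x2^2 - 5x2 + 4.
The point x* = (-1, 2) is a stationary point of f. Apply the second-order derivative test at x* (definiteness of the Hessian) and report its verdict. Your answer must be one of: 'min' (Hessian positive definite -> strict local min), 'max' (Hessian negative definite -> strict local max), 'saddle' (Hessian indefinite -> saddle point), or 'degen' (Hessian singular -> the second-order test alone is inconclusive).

Compute the Hessian H = grad^2 f:
  H = [[-2, -1], [-1, 2]]
Verify stationarity: grad f(x*) = H x* + g = (0, 0).
Eigenvalues of H: -2.2361, 2.2361.
Eigenvalues have mixed signs, so H is indefinite -> x* is a saddle point.

saddle


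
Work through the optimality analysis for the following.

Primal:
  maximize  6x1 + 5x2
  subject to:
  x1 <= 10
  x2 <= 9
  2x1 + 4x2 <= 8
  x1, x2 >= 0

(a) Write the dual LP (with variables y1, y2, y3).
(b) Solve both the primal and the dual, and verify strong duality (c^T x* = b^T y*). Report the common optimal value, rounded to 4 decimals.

The standard primal-dual pair for 'max c^T x s.t. A x <= b, x >= 0' is:
  Dual:  min b^T y  s.t.  A^T y >= c,  y >= 0.

So the dual LP is:
  minimize  10y1 + 9y2 + 8y3
  subject to:
    y1 + 2y3 >= 6
    y2 + 4y3 >= 5
    y1, y2, y3 >= 0

Solving the primal: x* = (4, 0).
  primal value c^T x* = 24.
Solving the dual: y* = (0, 0, 3).
  dual value b^T y* = 24.
Strong duality: c^T x* = b^T y*. Confirmed.

24


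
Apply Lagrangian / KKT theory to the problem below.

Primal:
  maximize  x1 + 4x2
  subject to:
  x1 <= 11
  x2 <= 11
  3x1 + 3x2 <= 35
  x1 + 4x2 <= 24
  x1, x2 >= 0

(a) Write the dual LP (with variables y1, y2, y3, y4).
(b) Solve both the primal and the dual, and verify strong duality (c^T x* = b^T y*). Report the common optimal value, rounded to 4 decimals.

The standard primal-dual pair for 'max c^T x s.t. A x <= b, x >= 0' is:
  Dual:  min b^T y  s.t.  A^T y >= c,  y >= 0.

So the dual LP is:
  minimize  11y1 + 11y2 + 35y3 + 24y4
  subject to:
    y1 + 3y3 + y4 >= 1
    y2 + 3y3 + 4y4 >= 4
    y1, y2, y3, y4 >= 0

Solving the primal: x* = (7.5556, 4.1111).
  primal value c^T x* = 24.
Solving the dual: y* = (0, 0, 0, 1).
  dual value b^T y* = 24.
Strong duality: c^T x* = b^T y*. Confirmed.

24


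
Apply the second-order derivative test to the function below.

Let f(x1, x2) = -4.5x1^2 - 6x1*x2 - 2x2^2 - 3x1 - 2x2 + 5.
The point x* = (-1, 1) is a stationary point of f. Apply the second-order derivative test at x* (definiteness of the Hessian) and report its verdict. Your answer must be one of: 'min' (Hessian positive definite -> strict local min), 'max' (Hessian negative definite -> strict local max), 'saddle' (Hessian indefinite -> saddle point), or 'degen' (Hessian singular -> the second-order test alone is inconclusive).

Compute the Hessian H = grad^2 f:
  H = [[-9, -6], [-6, -4]]
Verify stationarity: grad f(x*) = H x* + g = (0, 0).
Eigenvalues of H: -13, 0.
H has a zero eigenvalue (singular; negative semidefinite but not definite), so H is neither positive definite, negative definite, nor indefinite. The second-order test alone is inconclusive -> degen.
(Indeed, f is constant along the null direction of H through x*, so x* is not a strict local extremum.)

degen


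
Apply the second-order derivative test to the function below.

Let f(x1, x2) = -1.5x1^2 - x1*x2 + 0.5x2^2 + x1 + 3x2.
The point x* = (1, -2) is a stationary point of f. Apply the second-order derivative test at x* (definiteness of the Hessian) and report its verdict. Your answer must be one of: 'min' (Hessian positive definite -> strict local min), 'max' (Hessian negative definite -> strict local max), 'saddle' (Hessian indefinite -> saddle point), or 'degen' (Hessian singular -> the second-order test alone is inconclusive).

Compute the Hessian H = grad^2 f:
  H = [[-3, -1], [-1, 1]]
Verify stationarity: grad f(x*) = H x* + g = (0, 0).
Eigenvalues of H: -3.2361, 1.2361.
Eigenvalues have mixed signs, so H is indefinite -> x* is a saddle point.

saddle


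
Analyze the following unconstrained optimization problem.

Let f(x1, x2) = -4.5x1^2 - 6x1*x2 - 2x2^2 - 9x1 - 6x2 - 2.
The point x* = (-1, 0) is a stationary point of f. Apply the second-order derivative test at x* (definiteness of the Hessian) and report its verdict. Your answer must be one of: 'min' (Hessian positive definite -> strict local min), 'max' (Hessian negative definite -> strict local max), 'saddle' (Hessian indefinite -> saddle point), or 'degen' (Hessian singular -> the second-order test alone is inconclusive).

Compute the Hessian H = grad^2 f:
  H = [[-9, -6], [-6, -4]]
Verify stationarity: grad f(x*) = H x* + g = (0, 0).
Eigenvalues of H: -13, 0.
H has a zero eigenvalue (singular; negative semidefinite but not definite), so H is neither positive definite, negative definite, nor indefinite. The second-order test alone is inconclusive -> degen.
(Indeed, f is constant along the null direction of H through x*, so x* is not a strict local extremum.)

degen


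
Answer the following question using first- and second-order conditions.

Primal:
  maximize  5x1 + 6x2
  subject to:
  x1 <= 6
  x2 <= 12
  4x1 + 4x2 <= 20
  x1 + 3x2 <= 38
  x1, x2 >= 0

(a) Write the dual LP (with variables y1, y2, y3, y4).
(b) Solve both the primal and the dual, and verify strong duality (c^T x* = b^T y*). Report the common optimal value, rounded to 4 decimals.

The standard primal-dual pair for 'max c^T x s.t. A x <= b, x >= 0' is:
  Dual:  min b^T y  s.t.  A^T y >= c,  y >= 0.

So the dual LP is:
  minimize  6y1 + 12y2 + 20y3 + 38y4
  subject to:
    y1 + 4y3 + y4 >= 5
    y2 + 4y3 + 3y4 >= 6
    y1, y2, y3, y4 >= 0

Solving the primal: x* = (0, 5).
  primal value c^T x* = 30.
Solving the dual: y* = (0, 0, 1.5, 0).
  dual value b^T y* = 30.
Strong duality: c^T x* = b^T y*. Confirmed.

30


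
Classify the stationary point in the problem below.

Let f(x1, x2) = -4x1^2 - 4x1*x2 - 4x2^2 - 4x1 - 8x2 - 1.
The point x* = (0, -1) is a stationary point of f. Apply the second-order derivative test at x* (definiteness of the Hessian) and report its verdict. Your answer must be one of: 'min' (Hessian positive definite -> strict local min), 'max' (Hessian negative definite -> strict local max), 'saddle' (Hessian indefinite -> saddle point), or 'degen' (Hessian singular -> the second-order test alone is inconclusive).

Compute the Hessian H = grad^2 f:
  H = [[-8, -4], [-4, -8]]
Verify stationarity: grad f(x*) = H x* + g = (0, 0).
Eigenvalues of H: -12, -4.
Both eigenvalues < 0, so H is negative definite -> x* is a strict local max.

max


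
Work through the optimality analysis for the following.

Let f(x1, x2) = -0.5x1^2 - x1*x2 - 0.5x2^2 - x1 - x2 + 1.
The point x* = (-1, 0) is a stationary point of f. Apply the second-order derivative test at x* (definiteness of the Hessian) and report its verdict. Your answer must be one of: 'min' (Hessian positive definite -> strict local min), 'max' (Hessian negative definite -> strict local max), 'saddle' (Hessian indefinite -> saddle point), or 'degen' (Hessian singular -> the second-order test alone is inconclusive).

Compute the Hessian H = grad^2 f:
  H = [[-1, -1], [-1, -1]]
Verify stationarity: grad f(x*) = H x* + g = (0, 0).
Eigenvalues of H: -2, 0.
H has a zero eigenvalue (singular; negative semidefinite but not definite), so H is neither positive definite, negative definite, nor indefinite. The second-order test alone is inconclusive -> degen.
(Indeed, f is constant along the null direction of H through x*, so x* is not a strict local extremum.)

degen


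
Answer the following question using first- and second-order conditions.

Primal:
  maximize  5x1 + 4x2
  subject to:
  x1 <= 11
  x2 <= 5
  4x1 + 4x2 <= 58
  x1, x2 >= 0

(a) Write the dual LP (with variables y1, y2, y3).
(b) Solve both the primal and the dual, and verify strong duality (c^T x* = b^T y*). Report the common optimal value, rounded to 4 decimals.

The standard primal-dual pair for 'max c^T x s.t. A x <= b, x >= 0' is:
  Dual:  min b^T y  s.t.  A^T y >= c,  y >= 0.

So the dual LP is:
  minimize  11y1 + 5y2 + 58y3
  subject to:
    y1 + 4y3 >= 5
    y2 + 4y3 >= 4
    y1, y2, y3 >= 0

Solving the primal: x* = (11, 3.5).
  primal value c^T x* = 69.
Solving the dual: y* = (1, 0, 1).
  dual value b^T y* = 69.
Strong duality: c^T x* = b^T y*. Confirmed.

69


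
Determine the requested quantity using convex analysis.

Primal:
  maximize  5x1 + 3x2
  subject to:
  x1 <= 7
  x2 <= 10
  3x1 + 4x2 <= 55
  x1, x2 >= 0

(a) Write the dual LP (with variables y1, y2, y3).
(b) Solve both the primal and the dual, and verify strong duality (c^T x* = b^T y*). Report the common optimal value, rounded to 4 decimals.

The standard primal-dual pair for 'max c^T x s.t. A x <= b, x >= 0' is:
  Dual:  min b^T y  s.t.  A^T y >= c,  y >= 0.

So the dual LP is:
  minimize  7y1 + 10y2 + 55y3
  subject to:
    y1 + 3y3 >= 5
    y2 + 4y3 >= 3
    y1, y2, y3 >= 0

Solving the primal: x* = (7, 8.5).
  primal value c^T x* = 60.5.
Solving the dual: y* = (2.75, 0, 0.75).
  dual value b^T y* = 60.5.
Strong duality: c^T x* = b^T y*. Confirmed.

60.5


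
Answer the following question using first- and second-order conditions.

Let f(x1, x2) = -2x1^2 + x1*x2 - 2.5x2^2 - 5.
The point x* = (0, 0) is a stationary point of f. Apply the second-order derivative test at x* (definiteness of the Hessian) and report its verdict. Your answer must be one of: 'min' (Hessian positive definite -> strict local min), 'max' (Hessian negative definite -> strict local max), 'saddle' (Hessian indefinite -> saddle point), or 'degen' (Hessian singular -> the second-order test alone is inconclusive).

Compute the Hessian H = grad^2 f:
  H = [[-4, 1], [1, -5]]
Verify stationarity: grad f(x*) = H x* + g = (0, 0).
Eigenvalues of H: -5.618, -3.382.
Both eigenvalues < 0, so H is negative definite -> x* is a strict local max.

max


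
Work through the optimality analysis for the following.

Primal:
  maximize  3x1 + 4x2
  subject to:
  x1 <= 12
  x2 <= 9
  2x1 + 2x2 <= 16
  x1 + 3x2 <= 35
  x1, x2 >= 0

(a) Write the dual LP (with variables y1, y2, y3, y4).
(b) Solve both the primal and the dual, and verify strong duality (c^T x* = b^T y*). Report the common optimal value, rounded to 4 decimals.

The standard primal-dual pair for 'max c^T x s.t. A x <= b, x >= 0' is:
  Dual:  min b^T y  s.t.  A^T y >= c,  y >= 0.

So the dual LP is:
  minimize  12y1 + 9y2 + 16y3 + 35y4
  subject to:
    y1 + 2y3 + y4 >= 3
    y2 + 2y3 + 3y4 >= 4
    y1, y2, y3, y4 >= 0

Solving the primal: x* = (0, 8).
  primal value c^T x* = 32.
Solving the dual: y* = (0, 0, 2, 0).
  dual value b^T y* = 32.
Strong duality: c^T x* = b^T y*. Confirmed.

32


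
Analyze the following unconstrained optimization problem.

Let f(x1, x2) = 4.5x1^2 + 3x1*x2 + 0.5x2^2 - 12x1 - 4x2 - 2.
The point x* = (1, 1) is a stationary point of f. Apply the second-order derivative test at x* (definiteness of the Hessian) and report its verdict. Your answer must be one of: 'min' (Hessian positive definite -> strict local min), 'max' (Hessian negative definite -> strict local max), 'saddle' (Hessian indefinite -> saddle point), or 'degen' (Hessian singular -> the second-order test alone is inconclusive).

Compute the Hessian H = grad^2 f:
  H = [[9, 3], [3, 1]]
Verify stationarity: grad f(x*) = H x* + g = (0, 0).
Eigenvalues of H: 0, 10.
H has a zero eigenvalue (singular; positive semidefinite but not definite), so H is neither positive definite, negative definite, nor indefinite. The second-order test alone is inconclusive -> degen.
(Indeed, f is constant along the null direction of H through x*, so x* is not a strict local extremum.)

degen


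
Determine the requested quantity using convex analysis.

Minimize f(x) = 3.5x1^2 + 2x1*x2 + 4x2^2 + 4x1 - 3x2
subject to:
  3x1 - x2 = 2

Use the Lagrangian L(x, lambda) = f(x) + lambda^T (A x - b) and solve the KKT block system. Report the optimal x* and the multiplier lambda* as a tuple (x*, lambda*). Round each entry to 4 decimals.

Form the Lagrangian:
  L(x, lambda) = (1/2) x^T Q x + c^T x + lambda^T (A x - b)
Stationarity (grad_x L = 0): Q x + c + A^T lambda = 0.
Primal feasibility: A x = b.

This gives the KKT block system:
  [ Q   A^T ] [ x     ]   [-c ]
  [ A    0  ] [ lambda ] = [ b ]

Solving the linear system:
  x*      = (0.6264, -0.1209)
  lambda* = (-2.7143)
  f(x*)   = 4.1484

x* = (0.6264, -0.1209), lambda* = (-2.7143)


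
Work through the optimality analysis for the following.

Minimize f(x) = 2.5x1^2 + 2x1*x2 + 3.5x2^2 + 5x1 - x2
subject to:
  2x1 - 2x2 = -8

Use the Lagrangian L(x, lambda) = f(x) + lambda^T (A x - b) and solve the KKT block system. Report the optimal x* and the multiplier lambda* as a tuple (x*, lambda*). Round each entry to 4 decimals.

Form the Lagrangian:
  L(x, lambda) = (1/2) x^T Q x + c^T x + lambda^T (A x - b)
Stationarity (grad_x L = 0): Q x + c + A^T lambda = 0.
Primal feasibility: A x = b.

This gives the KKT block system:
  [ Q   A^T ] [ x     ]   [-c ]
  [ A    0  ] [ lambda ] = [ b ]

Solving the linear system:
  x*      = (-2.5, 1.5)
  lambda* = (2.25)
  f(x*)   = 2

x* = (-2.5, 1.5), lambda* = (2.25)


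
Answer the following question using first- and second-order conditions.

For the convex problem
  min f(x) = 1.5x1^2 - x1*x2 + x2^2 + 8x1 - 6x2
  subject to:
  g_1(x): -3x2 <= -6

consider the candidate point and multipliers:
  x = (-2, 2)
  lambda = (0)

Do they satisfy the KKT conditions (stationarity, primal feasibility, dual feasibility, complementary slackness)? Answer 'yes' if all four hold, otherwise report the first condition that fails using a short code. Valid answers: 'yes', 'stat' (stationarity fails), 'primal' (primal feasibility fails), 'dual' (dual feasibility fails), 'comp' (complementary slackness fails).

Gradient of f: grad f(x) = Q x + c = (0, 0)
Constraint values g_i(x) = a_i^T x - b_i:
  g_1((-2, 2)) = 0
Stationarity residual: grad f(x) + sum_i lambda_i a_i = (0, 0)
  -> stationarity OK
Primal feasibility (all g_i <= 0): OK
Dual feasibility (all lambda_i >= 0): OK
Complementary slackness (lambda_i * g_i(x) = 0 for all i): OK

Verdict: yes, KKT holds.

yes


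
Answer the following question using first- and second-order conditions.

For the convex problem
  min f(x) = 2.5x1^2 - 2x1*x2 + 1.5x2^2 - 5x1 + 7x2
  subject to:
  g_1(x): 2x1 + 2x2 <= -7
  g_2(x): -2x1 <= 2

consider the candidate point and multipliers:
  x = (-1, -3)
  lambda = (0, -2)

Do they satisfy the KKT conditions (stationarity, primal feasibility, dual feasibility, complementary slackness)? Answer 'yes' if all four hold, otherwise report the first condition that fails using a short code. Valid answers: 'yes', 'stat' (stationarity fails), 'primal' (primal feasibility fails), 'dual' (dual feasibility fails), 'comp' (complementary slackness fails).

Gradient of f: grad f(x) = Q x + c = (-4, 0)
Constraint values g_i(x) = a_i^T x - b_i:
  g_1((-1, -3)) = -1
  g_2((-1, -3)) = 0
Stationarity residual: grad f(x) + sum_i lambda_i a_i = (0, 0)
  -> stationarity OK
Primal feasibility (all g_i <= 0): OK
Dual feasibility (all lambda_i >= 0): FAILS
Complementary slackness (lambda_i * g_i(x) = 0 for all i): OK

Verdict: the first failing condition is dual_feasibility -> dual.

dual


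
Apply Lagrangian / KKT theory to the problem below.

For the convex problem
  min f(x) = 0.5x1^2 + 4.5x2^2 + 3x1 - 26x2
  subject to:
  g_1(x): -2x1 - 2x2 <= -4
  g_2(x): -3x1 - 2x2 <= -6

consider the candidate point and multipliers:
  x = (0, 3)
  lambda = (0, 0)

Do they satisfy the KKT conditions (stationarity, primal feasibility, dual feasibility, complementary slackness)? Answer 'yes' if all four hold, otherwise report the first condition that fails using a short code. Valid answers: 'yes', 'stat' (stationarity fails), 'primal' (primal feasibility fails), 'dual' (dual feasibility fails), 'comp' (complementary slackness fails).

Gradient of f: grad f(x) = Q x + c = (3, 1)
Constraint values g_i(x) = a_i^T x - b_i:
  g_1((0, 3)) = -2
  g_2((0, 3)) = 0
Stationarity residual: grad f(x) + sum_i lambda_i a_i = (3, 1)
  -> stationarity FAILS
Primal feasibility (all g_i <= 0): OK
Dual feasibility (all lambda_i >= 0): OK
Complementary slackness (lambda_i * g_i(x) = 0 for all i): OK

Verdict: the first failing condition is stationarity -> stat.

stat


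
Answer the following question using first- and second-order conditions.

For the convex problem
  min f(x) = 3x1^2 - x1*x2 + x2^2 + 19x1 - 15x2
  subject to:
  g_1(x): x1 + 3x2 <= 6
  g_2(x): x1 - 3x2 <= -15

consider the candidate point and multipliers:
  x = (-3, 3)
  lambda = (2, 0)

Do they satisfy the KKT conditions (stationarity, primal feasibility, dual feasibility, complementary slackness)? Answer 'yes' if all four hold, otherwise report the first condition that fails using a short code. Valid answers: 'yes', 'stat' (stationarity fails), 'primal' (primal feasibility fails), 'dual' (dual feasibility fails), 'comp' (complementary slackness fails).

Gradient of f: grad f(x) = Q x + c = (-2, -6)
Constraint values g_i(x) = a_i^T x - b_i:
  g_1((-3, 3)) = 0
  g_2((-3, 3)) = 3
Stationarity residual: grad f(x) + sum_i lambda_i a_i = (0, 0)
  -> stationarity OK
Primal feasibility (all g_i <= 0): FAILS
Dual feasibility (all lambda_i >= 0): OK
Complementary slackness (lambda_i * g_i(x) = 0 for all i): OK

Verdict: the first failing condition is primal_feasibility -> primal.

primal


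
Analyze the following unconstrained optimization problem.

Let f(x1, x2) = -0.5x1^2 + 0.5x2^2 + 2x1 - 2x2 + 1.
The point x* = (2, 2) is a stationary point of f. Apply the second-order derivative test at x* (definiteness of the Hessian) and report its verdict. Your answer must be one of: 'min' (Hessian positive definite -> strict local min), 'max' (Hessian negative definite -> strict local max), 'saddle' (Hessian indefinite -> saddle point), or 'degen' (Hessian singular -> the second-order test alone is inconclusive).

Compute the Hessian H = grad^2 f:
  H = [[-1, 0], [0, 1]]
Verify stationarity: grad f(x*) = H x* + g = (0, 0).
Eigenvalues of H: -1, 1.
Eigenvalues have mixed signs, so H is indefinite -> x* is a saddle point.

saddle


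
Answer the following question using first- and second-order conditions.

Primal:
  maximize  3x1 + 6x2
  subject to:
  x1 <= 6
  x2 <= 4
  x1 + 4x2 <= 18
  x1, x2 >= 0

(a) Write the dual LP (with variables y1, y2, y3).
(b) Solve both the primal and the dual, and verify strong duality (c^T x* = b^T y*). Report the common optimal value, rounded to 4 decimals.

The standard primal-dual pair for 'max c^T x s.t. A x <= b, x >= 0' is:
  Dual:  min b^T y  s.t.  A^T y >= c,  y >= 0.

So the dual LP is:
  minimize  6y1 + 4y2 + 18y3
  subject to:
    y1 + y3 >= 3
    y2 + 4y3 >= 6
    y1, y2, y3 >= 0

Solving the primal: x* = (6, 3).
  primal value c^T x* = 36.
Solving the dual: y* = (1.5, 0, 1.5).
  dual value b^T y* = 36.
Strong duality: c^T x* = b^T y*. Confirmed.

36


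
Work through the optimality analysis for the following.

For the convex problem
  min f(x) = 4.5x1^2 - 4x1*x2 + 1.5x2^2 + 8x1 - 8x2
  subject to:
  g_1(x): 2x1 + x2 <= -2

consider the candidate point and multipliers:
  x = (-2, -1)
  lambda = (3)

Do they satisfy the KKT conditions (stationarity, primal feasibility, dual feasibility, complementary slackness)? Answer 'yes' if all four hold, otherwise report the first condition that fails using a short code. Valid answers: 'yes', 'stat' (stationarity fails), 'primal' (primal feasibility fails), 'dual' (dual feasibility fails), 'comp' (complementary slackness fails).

Gradient of f: grad f(x) = Q x + c = (-6, -3)
Constraint values g_i(x) = a_i^T x - b_i:
  g_1((-2, -1)) = -3
Stationarity residual: grad f(x) + sum_i lambda_i a_i = (0, 0)
  -> stationarity OK
Primal feasibility (all g_i <= 0): OK
Dual feasibility (all lambda_i >= 0): OK
Complementary slackness (lambda_i * g_i(x) = 0 for all i): FAILS

Verdict: the first failing condition is complementary_slackness -> comp.

comp


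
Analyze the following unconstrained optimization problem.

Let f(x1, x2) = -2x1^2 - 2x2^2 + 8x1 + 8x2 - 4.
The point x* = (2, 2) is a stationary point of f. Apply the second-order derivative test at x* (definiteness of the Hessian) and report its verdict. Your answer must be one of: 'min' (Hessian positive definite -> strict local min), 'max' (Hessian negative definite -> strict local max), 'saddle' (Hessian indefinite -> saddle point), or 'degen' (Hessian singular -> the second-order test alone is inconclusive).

Compute the Hessian H = grad^2 f:
  H = [[-4, 0], [0, -4]]
Verify stationarity: grad f(x*) = H x* + g = (0, 0).
Eigenvalues of H: -4, -4.
Both eigenvalues < 0, so H is negative definite -> x* is a strict local max.

max


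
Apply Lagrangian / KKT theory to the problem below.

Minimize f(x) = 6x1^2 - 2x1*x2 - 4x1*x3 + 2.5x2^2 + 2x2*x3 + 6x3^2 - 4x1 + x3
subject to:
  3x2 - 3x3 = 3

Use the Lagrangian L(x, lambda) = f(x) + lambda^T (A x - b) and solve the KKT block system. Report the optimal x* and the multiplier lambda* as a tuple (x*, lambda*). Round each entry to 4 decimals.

Form the Lagrangian:
  L(x, lambda) = (1/2) x^T Q x + c^T x + lambda^T (A x - b)
Stationarity (grad_x L = 0): Q x + c + A^T lambda = 0.
Primal feasibility: A x = b.

This gives the KKT block system:
  [ Q   A^T ] [ x     ]   [-c ]
  [ A    0  ] [ lambda ] = [ b ]

Solving the linear system:
  x*      = (0.3611, 0.7222, -0.2778)
  lambda* = (-0.7778)
  f(x*)   = 0.3056

x* = (0.3611, 0.7222, -0.2778), lambda* = (-0.7778)


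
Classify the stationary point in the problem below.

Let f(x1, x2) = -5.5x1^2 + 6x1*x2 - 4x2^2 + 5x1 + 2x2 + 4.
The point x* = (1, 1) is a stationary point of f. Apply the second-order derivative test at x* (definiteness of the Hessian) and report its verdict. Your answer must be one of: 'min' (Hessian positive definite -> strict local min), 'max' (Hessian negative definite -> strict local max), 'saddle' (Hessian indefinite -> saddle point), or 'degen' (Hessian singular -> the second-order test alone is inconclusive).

Compute the Hessian H = grad^2 f:
  H = [[-11, 6], [6, -8]]
Verify stationarity: grad f(x*) = H x* + g = (0, 0).
Eigenvalues of H: -15.6847, -3.3153.
Both eigenvalues < 0, so H is negative definite -> x* is a strict local max.

max


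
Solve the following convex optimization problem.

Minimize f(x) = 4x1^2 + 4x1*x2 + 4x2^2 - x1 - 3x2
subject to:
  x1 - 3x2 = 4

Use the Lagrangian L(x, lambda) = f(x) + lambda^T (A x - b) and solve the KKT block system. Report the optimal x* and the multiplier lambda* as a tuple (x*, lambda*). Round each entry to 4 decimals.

Form the Lagrangian:
  L(x, lambda) = (1/2) x^T Q x + c^T x + lambda^T (A x - b)
Stationarity (grad_x L = 0): Q x + c + A^T lambda = 0.
Primal feasibility: A x = b.

This gives the KKT block system:
  [ Q   A^T ] [ x     ]   [-c ]
  [ A    0  ] [ lambda ] = [ b ]

Solving the linear system:
  x*      = (0.9423, -1.0192)
  lambda* = (-2.4615)
  f(x*)   = 5.9808

x* = (0.9423, -1.0192), lambda* = (-2.4615)


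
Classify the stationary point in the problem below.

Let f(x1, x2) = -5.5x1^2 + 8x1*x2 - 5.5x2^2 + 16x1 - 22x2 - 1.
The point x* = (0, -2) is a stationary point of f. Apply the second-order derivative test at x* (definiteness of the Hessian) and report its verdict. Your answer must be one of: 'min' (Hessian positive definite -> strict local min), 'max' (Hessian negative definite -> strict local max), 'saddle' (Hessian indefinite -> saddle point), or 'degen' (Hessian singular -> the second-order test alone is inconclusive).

Compute the Hessian H = grad^2 f:
  H = [[-11, 8], [8, -11]]
Verify stationarity: grad f(x*) = H x* + g = (0, 0).
Eigenvalues of H: -19, -3.
Both eigenvalues < 0, so H is negative definite -> x* is a strict local max.

max


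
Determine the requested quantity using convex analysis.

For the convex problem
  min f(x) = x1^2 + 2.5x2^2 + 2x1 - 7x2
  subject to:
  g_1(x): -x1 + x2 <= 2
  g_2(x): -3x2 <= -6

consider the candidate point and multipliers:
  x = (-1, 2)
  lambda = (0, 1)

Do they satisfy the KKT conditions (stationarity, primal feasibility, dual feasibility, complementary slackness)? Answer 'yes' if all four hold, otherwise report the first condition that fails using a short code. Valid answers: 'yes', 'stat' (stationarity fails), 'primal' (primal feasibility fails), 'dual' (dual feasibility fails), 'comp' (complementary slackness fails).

Gradient of f: grad f(x) = Q x + c = (0, 3)
Constraint values g_i(x) = a_i^T x - b_i:
  g_1((-1, 2)) = 1
  g_2((-1, 2)) = 0
Stationarity residual: grad f(x) + sum_i lambda_i a_i = (0, 0)
  -> stationarity OK
Primal feasibility (all g_i <= 0): FAILS
Dual feasibility (all lambda_i >= 0): OK
Complementary slackness (lambda_i * g_i(x) = 0 for all i): OK

Verdict: the first failing condition is primal_feasibility -> primal.

primal


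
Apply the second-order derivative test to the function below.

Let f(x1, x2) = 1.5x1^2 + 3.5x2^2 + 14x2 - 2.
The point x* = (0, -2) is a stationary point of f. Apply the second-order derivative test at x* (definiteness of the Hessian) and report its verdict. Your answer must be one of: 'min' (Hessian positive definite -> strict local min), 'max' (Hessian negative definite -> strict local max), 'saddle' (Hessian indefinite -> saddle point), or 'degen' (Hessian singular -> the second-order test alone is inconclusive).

Compute the Hessian H = grad^2 f:
  H = [[3, 0], [0, 7]]
Verify stationarity: grad f(x*) = H x* + g = (0, 0).
Eigenvalues of H: 3, 7.
Both eigenvalues > 0, so H is positive definite -> x* is a strict local min.

min


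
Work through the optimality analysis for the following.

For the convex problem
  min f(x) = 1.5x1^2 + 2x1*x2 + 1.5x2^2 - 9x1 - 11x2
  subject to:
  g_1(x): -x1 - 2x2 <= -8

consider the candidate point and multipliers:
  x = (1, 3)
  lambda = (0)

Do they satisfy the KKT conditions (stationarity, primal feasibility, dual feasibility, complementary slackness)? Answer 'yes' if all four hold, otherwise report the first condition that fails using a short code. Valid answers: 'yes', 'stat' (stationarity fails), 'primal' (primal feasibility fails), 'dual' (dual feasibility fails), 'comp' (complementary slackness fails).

Gradient of f: grad f(x) = Q x + c = (0, 0)
Constraint values g_i(x) = a_i^T x - b_i:
  g_1((1, 3)) = 1
Stationarity residual: grad f(x) + sum_i lambda_i a_i = (0, 0)
  -> stationarity OK
Primal feasibility (all g_i <= 0): FAILS
Dual feasibility (all lambda_i >= 0): OK
Complementary slackness (lambda_i * g_i(x) = 0 for all i): OK

Verdict: the first failing condition is primal_feasibility -> primal.

primal


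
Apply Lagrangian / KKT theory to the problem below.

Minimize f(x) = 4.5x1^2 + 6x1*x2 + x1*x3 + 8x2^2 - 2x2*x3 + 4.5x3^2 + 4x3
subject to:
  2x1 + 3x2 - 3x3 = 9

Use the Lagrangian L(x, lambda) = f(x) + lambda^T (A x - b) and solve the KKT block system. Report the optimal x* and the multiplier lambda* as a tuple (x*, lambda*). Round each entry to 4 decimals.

Form the Lagrangian:
  L(x, lambda) = (1/2) x^T Q x + c^T x + lambda^T (A x - b)
Stationarity (grad_x L = 0): Q x + c + A^T lambda = 0.
Primal feasibility: A x = b.

This gives the KKT block system:
  [ Q   A^T ] [ x     ]   [-c ]
  [ A    0  ] [ lambda ] = [ b ]

Solving the linear system:
  x*      = (1.1321, 0.1806, -2.0647)
  lambda* = (-4.6038)
  f(x*)   = 16.5876

x* = (1.1321, 0.1806, -2.0647), lambda* = (-4.6038)


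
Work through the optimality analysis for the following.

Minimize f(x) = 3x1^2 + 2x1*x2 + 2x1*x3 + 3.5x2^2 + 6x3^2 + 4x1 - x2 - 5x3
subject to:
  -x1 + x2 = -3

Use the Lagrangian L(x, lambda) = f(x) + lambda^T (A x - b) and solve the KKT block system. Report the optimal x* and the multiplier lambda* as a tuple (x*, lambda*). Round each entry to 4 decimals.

Form the Lagrangian:
  L(x, lambda) = (1/2) x^T Q x + c^T x + lambda^T (A x - b)
Stationarity (grad_x L = 0): Q x + c + A^T lambda = 0.
Primal feasibility: A x = b.

This gives the KKT block system:
  [ Q   A^T ] [ x     ]   [-c ]
  [ A    0  ] [ lambda ] = [ b ]

Solving the linear system:
  x*      = (1.39, -1.61, 0.185)
  lambda* = (9.49)
  f(x*)   = 17.3575

x* = (1.39, -1.61, 0.185), lambda* = (9.49)


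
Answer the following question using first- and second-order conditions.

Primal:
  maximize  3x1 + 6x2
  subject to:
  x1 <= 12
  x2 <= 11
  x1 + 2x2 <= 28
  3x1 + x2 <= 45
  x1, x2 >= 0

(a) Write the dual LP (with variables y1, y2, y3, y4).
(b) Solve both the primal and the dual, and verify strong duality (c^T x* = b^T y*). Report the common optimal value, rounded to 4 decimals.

The standard primal-dual pair for 'max c^T x s.t. A x <= b, x >= 0' is:
  Dual:  min b^T y  s.t.  A^T y >= c,  y >= 0.

So the dual LP is:
  minimize  12y1 + 11y2 + 28y3 + 45y4
  subject to:
    y1 + y3 + 3y4 >= 3
    y2 + 2y3 + y4 >= 6
    y1, y2, y3, y4 >= 0

Solving the primal: x* = (12, 8).
  primal value c^T x* = 84.
Solving the dual: y* = (0, 0, 3, 0).
  dual value b^T y* = 84.
Strong duality: c^T x* = b^T y*. Confirmed.

84


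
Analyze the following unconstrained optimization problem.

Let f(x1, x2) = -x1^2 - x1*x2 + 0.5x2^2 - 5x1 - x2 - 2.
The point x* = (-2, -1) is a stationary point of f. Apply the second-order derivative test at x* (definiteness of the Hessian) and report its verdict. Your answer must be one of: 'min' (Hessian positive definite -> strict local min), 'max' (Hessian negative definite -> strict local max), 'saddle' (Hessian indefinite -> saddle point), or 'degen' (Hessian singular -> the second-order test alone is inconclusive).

Compute the Hessian H = grad^2 f:
  H = [[-2, -1], [-1, 1]]
Verify stationarity: grad f(x*) = H x* + g = (0, 0).
Eigenvalues of H: -2.3028, 1.3028.
Eigenvalues have mixed signs, so H is indefinite -> x* is a saddle point.

saddle


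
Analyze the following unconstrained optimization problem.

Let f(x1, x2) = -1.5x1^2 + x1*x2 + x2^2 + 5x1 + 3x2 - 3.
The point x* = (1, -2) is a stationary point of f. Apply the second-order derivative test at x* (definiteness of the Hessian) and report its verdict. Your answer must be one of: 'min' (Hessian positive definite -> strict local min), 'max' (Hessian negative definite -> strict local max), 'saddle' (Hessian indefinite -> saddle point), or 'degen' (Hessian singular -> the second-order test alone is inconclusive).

Compute the Hessian H = grad^2 f:
  H = [[-3, 1], [1, 2]]
Verify stationarity: grad f(x*) = H x* + g = (0, 0).
Eigenvalues of H: -3.1926, 2.1926.
Eigenvalues have mixed signs, so H is indefinite -> x* is a saddle point.

saddle


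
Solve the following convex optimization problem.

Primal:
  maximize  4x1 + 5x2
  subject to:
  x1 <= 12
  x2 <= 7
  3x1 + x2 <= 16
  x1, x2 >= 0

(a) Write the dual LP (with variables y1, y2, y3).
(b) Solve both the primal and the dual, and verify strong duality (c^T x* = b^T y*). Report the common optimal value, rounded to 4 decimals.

The standard primal-dual pair for 'max c^T x s.t. A x <= b, x >= 0' is:
  Dual:  min b^T y  s.t.  A^T y >= c,  y >= 0.

So the dual LP is:
  minimize  12y1 + 7y2 + 16y3
  subject to:
    y1 + 3y3 >= 4
    y2 + y3 >= 5
    y1, y2, y3 >= 0

Solving the primal: x* = (3, 7).
  primal value c^T x* = 47.
Solving the dual: y* = (0, 3.6667, 1.3333).
  dual value b^T y* = 47.
Strong duality: c^T x* = b^T y*. Confirmed.

47


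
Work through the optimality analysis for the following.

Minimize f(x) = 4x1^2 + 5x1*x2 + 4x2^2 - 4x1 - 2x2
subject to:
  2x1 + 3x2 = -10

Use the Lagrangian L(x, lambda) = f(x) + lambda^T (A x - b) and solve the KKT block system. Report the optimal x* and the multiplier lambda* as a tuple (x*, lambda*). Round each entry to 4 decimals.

Form the Lagrangian:
  L(x, lambda) = (1/2) x^T Q x + c^T x + lambda^T (A x - b)
Stationarity (grad_x L = 0): Q x + c + A^T lambda = 0.
Primal feasibility: A x = b.

This gives the KKT block system:
  [ Q   A^T ] [ x     ]   [-c ]
  [ A    0  ] [ lambda ] = [ b ]

Solving the linear system:
  x*      = (0.3182, -3.5455)
  lambda* = (9.5909)
  f(x*)   = 50.8636

x* = (0.3182, -3.5455), lambda* = (9.5909)


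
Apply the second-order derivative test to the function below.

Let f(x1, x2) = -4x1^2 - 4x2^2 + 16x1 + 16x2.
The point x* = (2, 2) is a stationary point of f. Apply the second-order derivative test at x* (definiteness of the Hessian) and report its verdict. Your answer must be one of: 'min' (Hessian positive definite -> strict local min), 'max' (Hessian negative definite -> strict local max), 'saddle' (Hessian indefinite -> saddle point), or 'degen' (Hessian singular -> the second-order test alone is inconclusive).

Compute the Hessian H = grad^2 f:
  H = [[-8, 0], [0, -8]]
Verify stationarity: grad f(x*) = H x* + g = (0, 0).
Eigenvalues of H: -8, -8.
Both eigenvalues < 0, so H is negative definite -> x* is a strict local max.

max


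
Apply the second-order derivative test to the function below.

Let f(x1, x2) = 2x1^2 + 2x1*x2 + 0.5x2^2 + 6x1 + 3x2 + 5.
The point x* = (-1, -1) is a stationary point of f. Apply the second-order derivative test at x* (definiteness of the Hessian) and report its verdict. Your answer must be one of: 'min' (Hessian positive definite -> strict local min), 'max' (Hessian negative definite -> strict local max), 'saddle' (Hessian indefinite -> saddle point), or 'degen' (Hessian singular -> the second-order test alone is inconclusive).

Compute the Hessian H = grad^2 f:
  H = [[4, 2], [2, 1]]
Verify stationarity: grad f(x*) = H x* + g = (0, 0).
Eigenvalues of H: 0, 5.
H has a zero eigenvalue (singular; positive semidefinite but not definite), so H is neither positive definite, negative definite, nor indefinite. The second-order test alone is inconclusive -> degen.
(Indeed, f is constant along the null direction of H through x*, so x* is not a strict local extremum.)

degen


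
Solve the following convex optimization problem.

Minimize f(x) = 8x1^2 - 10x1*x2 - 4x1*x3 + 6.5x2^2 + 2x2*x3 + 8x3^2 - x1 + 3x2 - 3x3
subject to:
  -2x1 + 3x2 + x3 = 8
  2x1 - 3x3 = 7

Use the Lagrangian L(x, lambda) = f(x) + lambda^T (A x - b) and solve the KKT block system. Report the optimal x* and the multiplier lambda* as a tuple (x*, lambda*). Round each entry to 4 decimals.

Form the Lagrangian:
  L(x, lambda) = (1/2) x^T Q x + c^T x + lambda^T (A x - b)
Stationarity (grad_x L = 0): Q x + c + A^T lambda = 0.
Primal feasibility: A x = b.

This gives the KKT block system:
  [ Q   A^T ] [ x     ]   [-c ]
  [ A    0  ] [ lambda ] = [ b ]

Solving the linear system:
  x*      = (2.3135, 4.4727, -0.791)
  lambda* = (-12.1426, -9.3691)
  f(x*)   = 88.1011

x* = (2.3135, 4.4727, -0.791), lambda* = (-12.1426, -9.3691)


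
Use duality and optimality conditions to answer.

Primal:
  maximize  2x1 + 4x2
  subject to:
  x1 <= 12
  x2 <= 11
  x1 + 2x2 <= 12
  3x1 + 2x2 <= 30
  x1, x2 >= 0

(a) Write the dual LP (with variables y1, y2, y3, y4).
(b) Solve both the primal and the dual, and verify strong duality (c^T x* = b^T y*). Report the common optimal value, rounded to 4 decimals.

The standard primal-dual pair for 'max c^T x s.t. A x <= b, x >= 0' is:
  Dual:  min b^T y  s.t.  A^T y >= c,  y >= 0.

So the dual LP is:
  minimize  12y1 + 11y2 + 12y3 + 30y4
  subject to:
    y1 + y3 + 3y4 >= 2
    y2 + 2y3 + 2y4 >= 4
    y1, y2, y3, y4 >= 0

Solving the primal: x* = (9, 1.5).
  primal value c^T x* = 24.
Solving the dual: y* = (0, 0, 2, 0).
  dual value b^T y* = 24.
Strong duality: c^T x* = b^T y*. Confirmed.

24
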